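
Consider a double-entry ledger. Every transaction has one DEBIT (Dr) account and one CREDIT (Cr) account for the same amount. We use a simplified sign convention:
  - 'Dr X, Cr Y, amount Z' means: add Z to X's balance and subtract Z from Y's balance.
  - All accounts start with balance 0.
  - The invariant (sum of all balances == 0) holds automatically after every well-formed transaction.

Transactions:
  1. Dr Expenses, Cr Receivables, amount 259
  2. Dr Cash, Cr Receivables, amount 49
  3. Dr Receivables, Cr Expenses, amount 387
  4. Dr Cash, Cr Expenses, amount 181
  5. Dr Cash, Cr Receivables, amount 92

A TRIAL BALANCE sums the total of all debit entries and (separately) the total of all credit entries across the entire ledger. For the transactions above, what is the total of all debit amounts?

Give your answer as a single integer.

Answer: 968

Derivation:
Txn 1: debit+=259
Txn 2: debit+=49
Txn 3: debit+=387
Txn 4: debit+=181
Txn 5: debit+=92
Total debits = 968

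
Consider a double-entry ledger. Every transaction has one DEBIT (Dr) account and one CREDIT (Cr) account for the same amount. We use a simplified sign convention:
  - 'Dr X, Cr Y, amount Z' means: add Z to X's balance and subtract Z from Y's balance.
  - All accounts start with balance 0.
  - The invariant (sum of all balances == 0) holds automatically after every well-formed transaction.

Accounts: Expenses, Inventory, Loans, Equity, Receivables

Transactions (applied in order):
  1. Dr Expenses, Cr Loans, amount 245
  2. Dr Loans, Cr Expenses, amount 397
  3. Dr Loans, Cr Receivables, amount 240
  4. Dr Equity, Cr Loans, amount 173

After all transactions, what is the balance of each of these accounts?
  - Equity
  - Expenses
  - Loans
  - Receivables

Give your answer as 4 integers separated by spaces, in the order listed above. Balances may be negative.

Answer: 173 -152 219 -240

Derivation:
After txn 1 (Dr Expenses, Cr Loans, amount 245): Expenses=245 Loans=-245
After txn 2 (Dr Loans, Cr Expenses, amount 397): Expenses=-152 Loans=152
After txn 3 (Dr Loans, Cr Receivables, amount 240): Expenses=-152 Loans=392 Receivables=-240
After txn 4 (Dr Equity, Cr Loans, amount 173): Equity=173 Expenses=-152 Loans=219 Receivables=-240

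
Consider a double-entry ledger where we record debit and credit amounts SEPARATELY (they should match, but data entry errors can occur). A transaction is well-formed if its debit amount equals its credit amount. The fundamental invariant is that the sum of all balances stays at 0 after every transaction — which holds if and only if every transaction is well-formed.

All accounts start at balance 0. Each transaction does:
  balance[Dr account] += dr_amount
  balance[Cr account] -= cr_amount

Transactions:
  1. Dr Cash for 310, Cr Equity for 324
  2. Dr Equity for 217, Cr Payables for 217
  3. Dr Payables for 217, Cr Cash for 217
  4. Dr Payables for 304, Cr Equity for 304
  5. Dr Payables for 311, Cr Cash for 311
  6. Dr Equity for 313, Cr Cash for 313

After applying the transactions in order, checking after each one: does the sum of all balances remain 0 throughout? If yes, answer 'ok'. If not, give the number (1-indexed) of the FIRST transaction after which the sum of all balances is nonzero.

After txn 1: dr=310 cr=324 sum_balances=-14
After txn 2: dr=217 cr=217 sum_balances=-14
After txn 3: dr=217 cr=217 sum_balances=-14
After txn 4: dr=304 cr=304 sum_balances=-14
After txn 5: dr=311 cr=311 sum_balances=-14
After txn 6: dr=313 cr=313 sum_balances=-14

Answer: 1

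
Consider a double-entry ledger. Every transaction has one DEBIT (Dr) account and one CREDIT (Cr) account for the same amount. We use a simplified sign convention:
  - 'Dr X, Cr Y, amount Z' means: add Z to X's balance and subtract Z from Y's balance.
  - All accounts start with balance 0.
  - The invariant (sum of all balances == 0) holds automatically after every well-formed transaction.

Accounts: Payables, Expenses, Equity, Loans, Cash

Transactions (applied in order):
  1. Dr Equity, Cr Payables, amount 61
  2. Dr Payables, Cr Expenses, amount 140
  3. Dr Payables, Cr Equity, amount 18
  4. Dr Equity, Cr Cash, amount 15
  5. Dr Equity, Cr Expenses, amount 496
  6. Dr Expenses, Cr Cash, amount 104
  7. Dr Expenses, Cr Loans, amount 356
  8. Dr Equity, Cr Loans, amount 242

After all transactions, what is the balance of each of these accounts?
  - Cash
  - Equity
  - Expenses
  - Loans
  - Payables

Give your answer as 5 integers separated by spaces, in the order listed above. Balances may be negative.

After txn 1 (Dr Equity, Cr Payables, amount 61): Equity=61 Payables=-61
After txn 2 (Dr Payables, Cr Expenses, amount 140): Equity=61 Expenses=-140 Payables=79
After txn 3 (Dr Payables, Cr Equity, amount 18): Equity=43 Expenses=-140 Payables=97
After txn 4 (Dr Equity, Cr Cash, amount 15): Cash=-15 Equity=58 Expenses=-140 Payables=97
After txn 5 (Dr Equity, Cr Expenses, amount 496): Cash=-15 Equity=554 Expenses=-636 Payables=97
After txn 6 (Dr Expenses, Cr Cash, amount 104): Cash=-119 Equity=554 Expenses=-532 Payables=97
After txn 7 (Dr Expenses, Cr Loans, amount 356): Cash=-119 Equity=554 Expenses=-176 Loans=-356 Payables=97
After txn 8 (Dr Equity, Cr Loans, amount 242): Cash=-119 Equity=796 Expenses=-176 Loans=-598 Payables=97

Answer: -119 796 -176 -598 97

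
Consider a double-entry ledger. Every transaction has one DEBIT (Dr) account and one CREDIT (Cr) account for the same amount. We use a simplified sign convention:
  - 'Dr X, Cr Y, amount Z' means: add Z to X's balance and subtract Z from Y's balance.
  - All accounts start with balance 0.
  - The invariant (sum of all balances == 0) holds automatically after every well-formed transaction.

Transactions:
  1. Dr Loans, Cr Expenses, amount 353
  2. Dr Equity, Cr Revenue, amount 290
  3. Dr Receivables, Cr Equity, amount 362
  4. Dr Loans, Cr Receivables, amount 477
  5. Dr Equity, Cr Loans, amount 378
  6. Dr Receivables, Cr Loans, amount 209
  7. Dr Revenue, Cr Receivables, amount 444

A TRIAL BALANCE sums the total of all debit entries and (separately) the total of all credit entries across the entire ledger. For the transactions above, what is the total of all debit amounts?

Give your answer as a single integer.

Txn 1: debit+=353
Txn 2: debit+=290
Txn 3: debit+=362
Txn 4: debit+=477
Txn 5: debit+=378
Txn 6: debit+=209
Txn 7: debit+=444
Total debits = 2513

Answer: 2513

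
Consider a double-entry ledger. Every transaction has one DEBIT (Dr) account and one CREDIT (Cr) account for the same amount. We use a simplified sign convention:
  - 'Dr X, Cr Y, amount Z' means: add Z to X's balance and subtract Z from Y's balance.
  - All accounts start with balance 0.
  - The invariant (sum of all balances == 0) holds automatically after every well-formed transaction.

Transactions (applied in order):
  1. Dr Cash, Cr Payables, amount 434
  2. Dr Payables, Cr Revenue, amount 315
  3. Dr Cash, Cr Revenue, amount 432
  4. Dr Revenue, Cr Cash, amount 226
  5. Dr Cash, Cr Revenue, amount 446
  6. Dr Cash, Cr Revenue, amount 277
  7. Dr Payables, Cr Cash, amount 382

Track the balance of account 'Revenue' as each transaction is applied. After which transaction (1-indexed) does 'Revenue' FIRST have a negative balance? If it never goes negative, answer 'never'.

Answer: 2

Derivation:
After txn 1: Revenue=0
After txn 2: Revenue=-315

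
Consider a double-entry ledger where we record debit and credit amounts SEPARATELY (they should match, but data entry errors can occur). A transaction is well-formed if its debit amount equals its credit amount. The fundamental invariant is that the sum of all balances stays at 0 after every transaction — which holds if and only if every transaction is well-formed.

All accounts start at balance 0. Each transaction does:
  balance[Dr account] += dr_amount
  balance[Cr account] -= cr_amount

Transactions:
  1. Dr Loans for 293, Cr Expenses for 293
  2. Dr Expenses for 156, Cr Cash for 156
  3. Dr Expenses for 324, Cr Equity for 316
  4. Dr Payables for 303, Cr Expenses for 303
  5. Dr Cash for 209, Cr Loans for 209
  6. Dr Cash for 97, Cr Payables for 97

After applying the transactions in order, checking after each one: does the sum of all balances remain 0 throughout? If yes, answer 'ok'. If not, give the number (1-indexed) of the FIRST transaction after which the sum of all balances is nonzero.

Answer: 3

Derivation:
After txn 1: dr=293 cr=293 sum_balances=0
After txn 2: dr=156 cr=156 sum_balances=0
After txn 3: dr=324 cr=316 sum_balances=8
After txn 4: dr=303 cr=303 sum_balances=8
After txn 5: dr=209 cr=209 sum_balances=8
After txn 6: dr=97 cr=97 sum_balances=8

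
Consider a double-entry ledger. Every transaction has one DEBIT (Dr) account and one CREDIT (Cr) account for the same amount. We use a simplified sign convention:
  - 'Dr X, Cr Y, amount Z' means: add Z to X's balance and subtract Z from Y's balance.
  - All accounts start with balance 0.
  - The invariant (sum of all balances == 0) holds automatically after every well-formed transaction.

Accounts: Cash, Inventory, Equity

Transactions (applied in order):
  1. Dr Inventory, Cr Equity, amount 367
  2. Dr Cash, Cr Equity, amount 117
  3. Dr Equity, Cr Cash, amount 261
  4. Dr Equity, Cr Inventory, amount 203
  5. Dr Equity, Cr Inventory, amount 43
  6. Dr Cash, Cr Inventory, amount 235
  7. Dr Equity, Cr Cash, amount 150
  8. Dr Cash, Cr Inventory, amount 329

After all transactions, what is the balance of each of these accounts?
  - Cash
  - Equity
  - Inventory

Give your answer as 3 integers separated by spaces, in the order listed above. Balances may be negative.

After txn 1 (Dr Inventory, Cr Equity, amount 367): Equity=-367 Inventory=367
After txn 2 (Dr Cash, Cr Equity, amount 117): Cash=117 Equity=-484 Inventory=367
After txn 3 (Dr Equity, Cr Cash, amount 261): Cash=-144 Equity=-223 Inventory=367
After txn 4 (Dr Equity, Cr Inventory, amount 203): Cash=-144 Equity=-20 Inventory=164
After txn 5 (Dr Equity, Cr Inventory, amount 43): Cash=-144 Equity=23 Inventory=121
After txn 6 (Dr Cash, Cr Inventory, amount 235): Cash=91 Equity=23 Inventory=-114
After txn 7 (Dr Equity, Cr Cash, amount 150): Cash=-59 Equity=173 Inventory=-114
After txn 8 (Dr Cash, Cr Inventory, amount 329): Cash=270 Equity=173 Inventory=-443

Answer: 270 173 -443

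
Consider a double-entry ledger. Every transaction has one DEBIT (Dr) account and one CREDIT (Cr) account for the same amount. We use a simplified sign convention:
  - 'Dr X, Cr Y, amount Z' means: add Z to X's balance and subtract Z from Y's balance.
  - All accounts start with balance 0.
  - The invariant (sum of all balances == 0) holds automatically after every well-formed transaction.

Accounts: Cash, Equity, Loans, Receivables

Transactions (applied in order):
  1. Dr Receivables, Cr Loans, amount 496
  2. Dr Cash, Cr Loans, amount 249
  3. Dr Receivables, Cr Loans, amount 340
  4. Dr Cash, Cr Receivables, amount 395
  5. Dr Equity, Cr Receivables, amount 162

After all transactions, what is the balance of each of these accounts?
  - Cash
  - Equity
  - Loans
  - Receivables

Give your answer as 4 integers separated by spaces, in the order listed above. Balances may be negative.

Answer: 644 162 -1085 279

Derivation:
After txn 1 (Dr Receivables, Cr Loans, amount 496): Loans=-496 Receivables=496
After txn 2 (Dr Cash, Cr Loans, amount 249): Cash=249 Loans=-745 Receivables=496
After txn 3 (Dr Receivables, Cr Loans, amount 340): Cash=249 Loans=-1085 Receivables=836
After txn 4 (Dr Cash, Cr Receivables, amount 395): Cash=644 Loans=-1085 Receivables=441
After txn 5 (Dr Equity, Cr Receivables, amount 162): Cash=644 Equity=162 Loans=-1085 Receivables=279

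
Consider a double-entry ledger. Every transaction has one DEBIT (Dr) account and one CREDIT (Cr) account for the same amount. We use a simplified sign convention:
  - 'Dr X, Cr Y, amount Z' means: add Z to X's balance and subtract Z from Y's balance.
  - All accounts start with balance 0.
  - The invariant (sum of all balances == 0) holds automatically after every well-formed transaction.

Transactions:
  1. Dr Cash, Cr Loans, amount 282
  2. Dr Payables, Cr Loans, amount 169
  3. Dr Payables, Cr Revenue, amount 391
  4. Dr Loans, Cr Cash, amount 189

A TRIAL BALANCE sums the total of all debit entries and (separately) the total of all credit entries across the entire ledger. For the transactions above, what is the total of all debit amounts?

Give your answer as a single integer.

Txn 1: debit+=282
Txn 2: debit+=169
Txn 3: debit+=391
Txn 4: debit+=189
Total debits = 1031

Answer: 1031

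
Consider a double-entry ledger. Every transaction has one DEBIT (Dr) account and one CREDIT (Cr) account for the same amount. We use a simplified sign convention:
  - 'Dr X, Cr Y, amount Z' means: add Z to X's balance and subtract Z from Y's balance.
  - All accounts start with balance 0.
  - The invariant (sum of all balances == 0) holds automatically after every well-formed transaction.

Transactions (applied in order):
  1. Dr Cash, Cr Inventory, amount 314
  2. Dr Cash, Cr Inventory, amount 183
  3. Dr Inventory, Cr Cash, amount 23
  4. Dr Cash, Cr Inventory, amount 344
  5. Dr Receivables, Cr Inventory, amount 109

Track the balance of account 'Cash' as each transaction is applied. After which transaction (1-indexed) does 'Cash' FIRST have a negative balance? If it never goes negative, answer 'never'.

Answer: never

Derivation:
After txn 1: Cash=314
After txn 2: Cash=497
After txn 3: Cash=474
After txn 4: Cash=818
After txn 5: Cash=818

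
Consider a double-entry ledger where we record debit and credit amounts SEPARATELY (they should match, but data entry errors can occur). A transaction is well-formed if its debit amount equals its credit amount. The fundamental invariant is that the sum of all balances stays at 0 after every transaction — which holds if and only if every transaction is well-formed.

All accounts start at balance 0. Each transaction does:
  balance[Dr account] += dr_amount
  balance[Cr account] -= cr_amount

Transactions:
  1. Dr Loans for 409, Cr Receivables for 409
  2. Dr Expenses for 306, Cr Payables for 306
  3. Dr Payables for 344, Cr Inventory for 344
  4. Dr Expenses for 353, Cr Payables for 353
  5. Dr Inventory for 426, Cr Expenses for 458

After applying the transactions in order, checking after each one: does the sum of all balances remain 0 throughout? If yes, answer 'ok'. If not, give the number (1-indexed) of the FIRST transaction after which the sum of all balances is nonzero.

Answer: 5

Derivation:
After txn 1: dr=409 cr=409 sum_balances=0
After txn 2: dr=306 cr=306 sum_balances=0
After txn 3: dr=344 cr=344 sum_balances=0
After txn 4: dr=353 cr=353 sum_balances=0
After txn 5: dr=426 cr=458 sum_balances=-32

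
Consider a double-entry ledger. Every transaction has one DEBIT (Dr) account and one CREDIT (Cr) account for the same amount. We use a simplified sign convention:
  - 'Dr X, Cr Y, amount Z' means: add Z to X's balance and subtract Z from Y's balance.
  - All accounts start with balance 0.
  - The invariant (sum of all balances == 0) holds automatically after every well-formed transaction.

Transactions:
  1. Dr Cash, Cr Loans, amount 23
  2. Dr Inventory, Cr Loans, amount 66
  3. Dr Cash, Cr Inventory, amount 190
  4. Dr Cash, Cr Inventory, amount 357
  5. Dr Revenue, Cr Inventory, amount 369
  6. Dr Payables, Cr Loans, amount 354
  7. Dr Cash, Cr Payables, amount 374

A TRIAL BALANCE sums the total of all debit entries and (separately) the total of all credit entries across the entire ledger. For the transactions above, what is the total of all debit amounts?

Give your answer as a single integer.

Txn 1: debit+=23
Txn 2: debit+=66
Txn 3: debit+=190
Txn 4: debit+=357
Txn 5: debit+=369
Txn 6: debit+=354
Txn 7: debit+=374
Total debits = 1733

Answer: 1733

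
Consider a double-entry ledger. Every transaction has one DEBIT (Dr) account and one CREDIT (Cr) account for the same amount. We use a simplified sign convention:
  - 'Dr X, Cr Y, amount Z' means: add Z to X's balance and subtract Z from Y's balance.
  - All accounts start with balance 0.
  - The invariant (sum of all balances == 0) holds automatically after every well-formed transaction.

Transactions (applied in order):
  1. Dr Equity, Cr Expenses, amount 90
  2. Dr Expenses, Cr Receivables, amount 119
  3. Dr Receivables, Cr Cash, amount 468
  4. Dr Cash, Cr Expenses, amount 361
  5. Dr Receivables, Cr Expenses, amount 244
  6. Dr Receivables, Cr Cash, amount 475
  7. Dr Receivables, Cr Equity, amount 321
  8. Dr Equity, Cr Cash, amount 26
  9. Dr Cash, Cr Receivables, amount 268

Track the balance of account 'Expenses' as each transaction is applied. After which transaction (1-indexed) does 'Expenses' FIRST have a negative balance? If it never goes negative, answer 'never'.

Answer: 1

Derivation:
After txn 1: Expenses=-90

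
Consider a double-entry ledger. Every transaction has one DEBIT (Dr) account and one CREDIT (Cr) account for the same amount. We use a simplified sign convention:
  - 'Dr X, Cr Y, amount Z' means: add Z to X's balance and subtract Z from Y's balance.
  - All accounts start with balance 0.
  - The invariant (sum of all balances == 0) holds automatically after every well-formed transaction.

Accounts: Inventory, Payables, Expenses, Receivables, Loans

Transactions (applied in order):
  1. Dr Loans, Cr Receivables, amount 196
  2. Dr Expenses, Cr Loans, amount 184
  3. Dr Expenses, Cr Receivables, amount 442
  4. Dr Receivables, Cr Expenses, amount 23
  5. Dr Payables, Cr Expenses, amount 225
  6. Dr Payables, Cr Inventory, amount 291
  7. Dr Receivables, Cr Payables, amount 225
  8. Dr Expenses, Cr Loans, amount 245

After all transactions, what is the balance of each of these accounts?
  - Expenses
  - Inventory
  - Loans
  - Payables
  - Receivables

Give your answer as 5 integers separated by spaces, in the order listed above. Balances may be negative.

Answer: 623 -291 -233 291 -390

Derivation:
After txn 1 (Dr Loans, Cr Receivables, amount 196): Loans=196 Receivables=-196
After txn 2 (Dr Expenses, Cr Loans, amount 184): Expenses=184 Loans=12 Receivables=-196
After txn 3 (Dr Expenses, Cr Receivables, amount 442): Expenses=626 Loans=12 Receivables=-638
After txn 4 (Dr Receivables, Cr Expenses, amount 23): Expenses=603 Loans=12 Receivables=-615
After txn 5 (Dr Payables, Cr Expenses, amount 225): Expenses=378 Loans=12 Payables=225 Receivables=-615
After txn 6 (Dr Payables, Cr Inventory, amount 291): Expenses=378 Inventory=-291 Loans=12 Payables=516 Receivables=-615
After txn 7 (Dr Receivables, Cr Payables, amount 225): Expenses=378 Inventory=-291 Loans=12 Payables=291 Receivables=-390
After txn 8 (Dr Expenses, Cr Loans, amount 245): Expenses=623 Inventory=-291 Loans=-233 Payables=291 Receivables=-390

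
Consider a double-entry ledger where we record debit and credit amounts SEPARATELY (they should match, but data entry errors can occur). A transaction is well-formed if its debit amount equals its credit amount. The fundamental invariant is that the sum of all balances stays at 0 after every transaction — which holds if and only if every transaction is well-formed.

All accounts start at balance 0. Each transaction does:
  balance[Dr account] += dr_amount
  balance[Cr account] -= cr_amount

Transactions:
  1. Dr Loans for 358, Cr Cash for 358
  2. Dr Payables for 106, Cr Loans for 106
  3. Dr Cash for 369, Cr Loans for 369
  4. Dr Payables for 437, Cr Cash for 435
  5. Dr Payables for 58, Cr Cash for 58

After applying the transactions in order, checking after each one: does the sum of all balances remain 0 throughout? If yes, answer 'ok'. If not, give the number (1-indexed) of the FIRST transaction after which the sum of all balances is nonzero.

After txn 1: dr=358 cr=358 sum_balances=0
After txn 2: dr=106 cr=106 sum_balances=0
After txn 3: dr=369 cr=369 sum_balances=0
After txn 4: dr=437 cr=435 sum_balances=2
After txn 5: dr=58 cr=58 sum_balances=2

Answer: 4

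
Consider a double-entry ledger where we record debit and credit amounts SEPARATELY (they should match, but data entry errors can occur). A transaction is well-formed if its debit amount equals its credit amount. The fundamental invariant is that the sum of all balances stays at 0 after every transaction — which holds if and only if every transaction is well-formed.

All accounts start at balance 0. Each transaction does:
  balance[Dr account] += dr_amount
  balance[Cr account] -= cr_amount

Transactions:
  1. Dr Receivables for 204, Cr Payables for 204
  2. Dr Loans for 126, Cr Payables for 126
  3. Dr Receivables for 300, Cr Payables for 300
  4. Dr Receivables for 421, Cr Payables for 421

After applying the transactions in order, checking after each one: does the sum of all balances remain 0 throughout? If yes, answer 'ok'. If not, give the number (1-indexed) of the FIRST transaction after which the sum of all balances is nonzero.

Answer: ok

Derivation:
After txn 1: dr=204 cr=204 sum_balances=0
After txn 2: dr=126 cr=126 sum_balances=0
After txn 3: dr=300 cr=300 sum_balances=0
After txn 4: dr=421 cr=421 sum_balances=0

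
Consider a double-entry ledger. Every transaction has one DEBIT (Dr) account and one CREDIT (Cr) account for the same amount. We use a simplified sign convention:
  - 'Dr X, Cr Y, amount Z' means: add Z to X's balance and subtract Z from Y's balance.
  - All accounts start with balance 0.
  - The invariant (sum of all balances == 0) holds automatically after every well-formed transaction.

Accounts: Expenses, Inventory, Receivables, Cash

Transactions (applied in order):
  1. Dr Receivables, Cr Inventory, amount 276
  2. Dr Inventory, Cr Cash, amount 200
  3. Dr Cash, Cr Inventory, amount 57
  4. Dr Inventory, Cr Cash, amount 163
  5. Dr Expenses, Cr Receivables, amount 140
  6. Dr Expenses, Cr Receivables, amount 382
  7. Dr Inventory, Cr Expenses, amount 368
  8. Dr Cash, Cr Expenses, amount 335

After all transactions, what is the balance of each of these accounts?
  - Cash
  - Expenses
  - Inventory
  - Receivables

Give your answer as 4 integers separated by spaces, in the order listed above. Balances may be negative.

After txn 1 (Dr Receivables, Cr Inventory, amount 276): Inventory=-276 Receivables=276
After txn 2 (Dr Inventory, Cr Cash, amount 200): Cash=-200 Inventory=-76 Receivables=276
After txn 3 (Dr Cash, Cr Inventory, amount 57): Cash=-143 Inventory=-133 Receivables=276
After txn 4 (Dr Inventory, Cr Cash, amount 163): Cash=-306 Inventory=30 Receivables=276
After txn 5 (Dr Expenses, Cr Receivables, amount 140): Cash=-306 Expenses=140 Inventory=30 Receivables=136
After txn 6 (Dr Expenses, Cr Receivables, amount 382): Cash=-306 Expenses=522 Inventory=30 Receivables=-246
After txn 7 (Dr Inventory, Cr Expenses, amount 368): Cash=-306 Expenses=154 Inventory=398 Receivables=-246
After txn 8 (Dr Cash, Cr Expenses, amount 335): Cash=29 Expenses=-181 Inventory=398 Receivables=-246

Answer: 29 -181 398 -246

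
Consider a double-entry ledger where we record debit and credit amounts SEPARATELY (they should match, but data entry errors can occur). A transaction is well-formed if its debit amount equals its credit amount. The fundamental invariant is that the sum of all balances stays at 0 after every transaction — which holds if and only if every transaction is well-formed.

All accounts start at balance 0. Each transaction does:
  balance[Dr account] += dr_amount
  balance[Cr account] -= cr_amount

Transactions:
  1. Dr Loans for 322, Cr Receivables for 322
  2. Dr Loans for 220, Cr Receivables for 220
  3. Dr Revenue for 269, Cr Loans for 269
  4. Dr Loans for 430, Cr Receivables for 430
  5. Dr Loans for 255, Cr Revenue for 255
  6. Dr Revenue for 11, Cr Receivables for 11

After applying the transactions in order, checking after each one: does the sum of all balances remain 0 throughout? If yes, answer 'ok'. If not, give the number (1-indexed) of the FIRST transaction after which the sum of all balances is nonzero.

After txn 1: dr=322 cr=322 sum_balances=0
After txn 2: dr=220 cr=220 sum_balances=0
After txn 3: dr=269 cr=269 sum_balances=0
After txn 4: dr=430 cr=430 sum_balances=0
After txn 5: dr=255 cr=255 sum_balances=0
After txn 6: dr=11 cr=11 sum_balances=0

Answer: ok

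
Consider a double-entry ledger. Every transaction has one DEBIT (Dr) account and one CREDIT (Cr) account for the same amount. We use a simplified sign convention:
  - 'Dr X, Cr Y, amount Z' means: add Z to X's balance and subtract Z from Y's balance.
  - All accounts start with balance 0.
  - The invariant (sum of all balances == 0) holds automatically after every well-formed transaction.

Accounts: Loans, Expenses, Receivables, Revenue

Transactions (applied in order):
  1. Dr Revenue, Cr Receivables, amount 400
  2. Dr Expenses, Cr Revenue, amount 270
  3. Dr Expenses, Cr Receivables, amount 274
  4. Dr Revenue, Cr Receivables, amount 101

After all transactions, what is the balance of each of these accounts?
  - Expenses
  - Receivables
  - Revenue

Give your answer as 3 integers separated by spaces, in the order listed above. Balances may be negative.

Answer: 544 -775 231

Derivation:
After txn 1 (Dr Revenue, Cr Receivables, amount 400): Receivables=-400 Revenue=400
After txn 2 (Dr Expenses, Cr Revenue, amount 270): Expenses=270 Receivables=-400 Revenue=130
After txn 3 (Dr Expenses, Cr Receivables, amount 274): Expenses=544 Receivables=-674 Revenue=130
After txn 4 (Dr Revenue, Cr Receivables, amount 101): Expenses=544 Receivables=-775 Revenue=231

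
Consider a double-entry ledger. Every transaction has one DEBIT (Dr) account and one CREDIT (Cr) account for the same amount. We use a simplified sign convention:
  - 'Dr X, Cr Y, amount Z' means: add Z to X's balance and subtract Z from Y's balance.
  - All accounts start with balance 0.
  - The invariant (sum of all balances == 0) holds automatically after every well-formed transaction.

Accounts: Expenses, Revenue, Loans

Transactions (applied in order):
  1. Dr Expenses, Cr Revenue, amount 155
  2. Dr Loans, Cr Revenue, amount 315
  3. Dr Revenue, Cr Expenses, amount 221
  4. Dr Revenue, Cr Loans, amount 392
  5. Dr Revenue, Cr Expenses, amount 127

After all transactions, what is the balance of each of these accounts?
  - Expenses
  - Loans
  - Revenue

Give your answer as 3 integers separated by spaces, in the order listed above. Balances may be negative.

After txn 1 (Dr Expenses, Cr Revenue, amount 155): Expenses=155 Revenue=-155
After txn 2 (Dr Loans, Cr Revenue, amount 315): Expenses=155 Loans=315 Revenue=-470
After txn 3 (Dr Revenue, Cr Expenses, amount 221): Expenses=-66 Loans=315 Revenue=-249
After txn 4 (Dr Revenue, Cr Loans, amount 392): Expenses=-66 Loans=-77 Revenue=143
After txn 5 (Dr Revenue, Cr Expenses, amount 127): Expenses=-193 Loans=-77 Revenue=270

Answer: -193 -77 270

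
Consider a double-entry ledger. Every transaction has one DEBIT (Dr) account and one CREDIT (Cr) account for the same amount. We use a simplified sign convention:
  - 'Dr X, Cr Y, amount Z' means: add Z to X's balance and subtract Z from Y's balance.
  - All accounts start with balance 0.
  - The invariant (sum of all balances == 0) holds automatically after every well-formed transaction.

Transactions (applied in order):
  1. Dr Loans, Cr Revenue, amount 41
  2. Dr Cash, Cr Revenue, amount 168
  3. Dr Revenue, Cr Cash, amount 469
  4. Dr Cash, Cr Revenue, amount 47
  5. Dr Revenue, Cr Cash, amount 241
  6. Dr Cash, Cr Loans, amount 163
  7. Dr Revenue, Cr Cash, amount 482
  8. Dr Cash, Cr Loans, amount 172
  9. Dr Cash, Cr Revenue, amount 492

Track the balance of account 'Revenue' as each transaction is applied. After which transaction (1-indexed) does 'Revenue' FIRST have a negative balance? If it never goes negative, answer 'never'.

Answer: 1

Derivation:
After txn 1: Revenue=-41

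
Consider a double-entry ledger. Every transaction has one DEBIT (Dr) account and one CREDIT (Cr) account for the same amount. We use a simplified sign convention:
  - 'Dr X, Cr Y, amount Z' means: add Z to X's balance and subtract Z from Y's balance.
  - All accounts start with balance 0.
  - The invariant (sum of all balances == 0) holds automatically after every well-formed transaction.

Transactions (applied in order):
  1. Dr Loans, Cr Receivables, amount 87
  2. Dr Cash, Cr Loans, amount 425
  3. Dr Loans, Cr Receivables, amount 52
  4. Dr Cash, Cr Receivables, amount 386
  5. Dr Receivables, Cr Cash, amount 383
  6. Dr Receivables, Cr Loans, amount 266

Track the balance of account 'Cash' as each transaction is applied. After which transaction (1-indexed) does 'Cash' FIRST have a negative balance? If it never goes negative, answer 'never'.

Answer: never

Derivation:
After txn 1: Cash=0
After txn 2: Cash=425
After txn 3: Cash=425
After txn 4: Cash=811
After txn 5: Cash=428
After txn 6: Cash=428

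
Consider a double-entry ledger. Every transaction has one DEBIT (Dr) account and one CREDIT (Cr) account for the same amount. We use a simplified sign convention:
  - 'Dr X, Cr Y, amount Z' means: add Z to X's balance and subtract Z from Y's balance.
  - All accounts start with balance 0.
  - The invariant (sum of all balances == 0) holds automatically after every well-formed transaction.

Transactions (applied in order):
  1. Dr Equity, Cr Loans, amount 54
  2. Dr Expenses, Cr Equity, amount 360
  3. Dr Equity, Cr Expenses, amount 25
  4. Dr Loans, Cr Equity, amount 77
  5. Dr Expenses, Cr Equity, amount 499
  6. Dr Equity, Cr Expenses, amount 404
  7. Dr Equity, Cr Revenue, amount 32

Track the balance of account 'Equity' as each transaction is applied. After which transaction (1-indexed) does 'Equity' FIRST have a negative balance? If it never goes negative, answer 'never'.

After txn 1: Equity=54
After txn 2: Equity=-306

Answer: 2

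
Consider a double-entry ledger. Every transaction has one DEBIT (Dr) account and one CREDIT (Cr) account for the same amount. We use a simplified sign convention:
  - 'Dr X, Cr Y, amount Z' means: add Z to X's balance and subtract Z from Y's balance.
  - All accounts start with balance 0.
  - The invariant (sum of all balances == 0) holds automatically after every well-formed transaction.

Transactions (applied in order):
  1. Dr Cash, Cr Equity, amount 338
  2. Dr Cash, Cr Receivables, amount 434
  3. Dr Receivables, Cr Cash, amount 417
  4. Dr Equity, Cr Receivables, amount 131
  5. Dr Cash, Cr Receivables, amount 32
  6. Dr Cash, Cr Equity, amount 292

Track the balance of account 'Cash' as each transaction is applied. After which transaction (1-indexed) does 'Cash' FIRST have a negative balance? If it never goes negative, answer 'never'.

After txn 1: Cash=338
After txn 2: Cash=772
After txn 3: Cash=355
After txn 4: Cash=355
After txn 5: Cash=387
After txn 6: Cash=679

Answer: never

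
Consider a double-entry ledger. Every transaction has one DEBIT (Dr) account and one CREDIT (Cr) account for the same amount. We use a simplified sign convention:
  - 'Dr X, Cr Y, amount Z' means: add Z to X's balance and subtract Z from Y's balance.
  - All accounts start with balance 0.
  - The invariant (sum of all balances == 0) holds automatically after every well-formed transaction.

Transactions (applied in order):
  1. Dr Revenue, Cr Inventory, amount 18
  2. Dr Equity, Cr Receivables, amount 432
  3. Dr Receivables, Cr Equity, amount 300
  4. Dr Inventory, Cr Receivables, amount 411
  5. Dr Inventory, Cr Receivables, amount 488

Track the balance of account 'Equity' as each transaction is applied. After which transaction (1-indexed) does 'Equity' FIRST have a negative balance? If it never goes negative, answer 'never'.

After txn 1: Equity=0
After txn 2: Equity=432
After txn 3: Equity=132
After txn 4: Equity=132
After txn 5: Equity=132

Answer: never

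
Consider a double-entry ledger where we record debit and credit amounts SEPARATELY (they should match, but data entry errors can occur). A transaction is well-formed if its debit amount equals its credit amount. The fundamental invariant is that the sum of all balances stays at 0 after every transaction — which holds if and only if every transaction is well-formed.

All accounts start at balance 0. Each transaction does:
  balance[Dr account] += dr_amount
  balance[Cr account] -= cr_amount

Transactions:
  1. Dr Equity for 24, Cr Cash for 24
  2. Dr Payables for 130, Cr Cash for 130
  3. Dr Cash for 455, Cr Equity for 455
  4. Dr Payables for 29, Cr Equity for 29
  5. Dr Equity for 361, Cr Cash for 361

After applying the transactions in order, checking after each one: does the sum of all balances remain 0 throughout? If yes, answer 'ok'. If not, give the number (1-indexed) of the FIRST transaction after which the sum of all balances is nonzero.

Answer: ok

Derivation:
After txn 1: dr=24 cr=24 sum_balances=0
After txn 2: dr=130 cr=130 sum_balances=0
After txn 3: dr=455 cr=455 sum_balances=0
After txn 4: dr=29 cr=29 sum_balances=0
After txn 5: dr=361 cr=361 sum_balances=0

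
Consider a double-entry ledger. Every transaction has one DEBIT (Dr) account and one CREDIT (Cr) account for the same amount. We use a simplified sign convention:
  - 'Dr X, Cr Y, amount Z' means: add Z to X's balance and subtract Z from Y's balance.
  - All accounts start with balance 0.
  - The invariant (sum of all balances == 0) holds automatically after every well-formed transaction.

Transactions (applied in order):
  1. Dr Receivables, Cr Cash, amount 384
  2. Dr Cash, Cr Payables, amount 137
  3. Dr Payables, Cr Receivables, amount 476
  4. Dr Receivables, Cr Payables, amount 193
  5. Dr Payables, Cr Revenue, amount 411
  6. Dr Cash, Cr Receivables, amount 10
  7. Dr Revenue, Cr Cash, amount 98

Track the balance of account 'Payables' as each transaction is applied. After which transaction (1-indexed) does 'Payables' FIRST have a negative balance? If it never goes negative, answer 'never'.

After txn 1: Payables=0
After txn 2: Payables=-137

Answer: 2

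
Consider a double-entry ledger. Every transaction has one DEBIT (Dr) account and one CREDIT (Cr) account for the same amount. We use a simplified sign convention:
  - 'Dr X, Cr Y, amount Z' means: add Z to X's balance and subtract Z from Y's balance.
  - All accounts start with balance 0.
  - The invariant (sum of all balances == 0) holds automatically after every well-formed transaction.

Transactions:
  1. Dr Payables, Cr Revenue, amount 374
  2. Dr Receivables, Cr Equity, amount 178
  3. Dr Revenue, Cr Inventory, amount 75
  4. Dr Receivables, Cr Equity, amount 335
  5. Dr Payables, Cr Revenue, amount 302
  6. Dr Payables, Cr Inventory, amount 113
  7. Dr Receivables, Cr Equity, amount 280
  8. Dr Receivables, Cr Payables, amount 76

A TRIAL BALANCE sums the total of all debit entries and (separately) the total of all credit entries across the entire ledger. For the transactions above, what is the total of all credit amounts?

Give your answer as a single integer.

Txn 1: credit+=374
Txn 2: credit+=178
Txn 3: credit+=75
Txn 4: credit+=335
Txn 5: credit+=302
Txn 6: credit+=113
Txn 7: credit+=280
Txn 8: credit+=76
Total credits = 1733

Answer: 1733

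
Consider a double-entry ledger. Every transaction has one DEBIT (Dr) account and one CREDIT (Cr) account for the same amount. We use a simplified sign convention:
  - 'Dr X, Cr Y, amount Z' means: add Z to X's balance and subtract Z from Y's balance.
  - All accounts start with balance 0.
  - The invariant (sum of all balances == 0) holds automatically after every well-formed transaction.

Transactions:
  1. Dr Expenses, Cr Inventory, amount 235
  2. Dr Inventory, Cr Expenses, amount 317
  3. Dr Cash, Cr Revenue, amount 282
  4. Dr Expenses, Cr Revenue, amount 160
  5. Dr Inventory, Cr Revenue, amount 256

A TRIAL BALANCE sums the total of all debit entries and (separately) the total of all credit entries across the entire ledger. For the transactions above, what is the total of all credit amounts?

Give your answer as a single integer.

Answer: 1250

Derivation:
Txn 1: credit+=235
Txn 2: credit+=317
Txn 3: credit+=282
Txn 4: credit+=160
Txn 5: credit+=256
Total credits = 1250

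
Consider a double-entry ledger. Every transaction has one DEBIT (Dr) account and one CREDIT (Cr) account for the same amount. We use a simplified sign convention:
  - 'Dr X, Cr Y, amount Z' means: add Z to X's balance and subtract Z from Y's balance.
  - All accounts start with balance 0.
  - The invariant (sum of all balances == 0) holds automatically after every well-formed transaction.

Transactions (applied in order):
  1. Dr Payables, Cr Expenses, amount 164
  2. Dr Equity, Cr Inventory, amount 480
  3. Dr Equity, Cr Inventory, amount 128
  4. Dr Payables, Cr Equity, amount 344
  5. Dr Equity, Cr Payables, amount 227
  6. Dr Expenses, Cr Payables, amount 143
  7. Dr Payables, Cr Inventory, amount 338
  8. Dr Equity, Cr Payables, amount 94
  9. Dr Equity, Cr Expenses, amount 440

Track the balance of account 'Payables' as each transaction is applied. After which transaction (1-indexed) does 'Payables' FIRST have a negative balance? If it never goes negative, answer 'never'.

Answer: never

Derivation:
After txn 1: Payables=164
After txn 2: Payables=164
After txn 3: Payables=164
After txn 4: Payables=508
After txn 5: Payables=281
After txn 6: Payables=138
After txn 7: Payables=476
After txn 8: Payables=382
After txn 9: Payables=382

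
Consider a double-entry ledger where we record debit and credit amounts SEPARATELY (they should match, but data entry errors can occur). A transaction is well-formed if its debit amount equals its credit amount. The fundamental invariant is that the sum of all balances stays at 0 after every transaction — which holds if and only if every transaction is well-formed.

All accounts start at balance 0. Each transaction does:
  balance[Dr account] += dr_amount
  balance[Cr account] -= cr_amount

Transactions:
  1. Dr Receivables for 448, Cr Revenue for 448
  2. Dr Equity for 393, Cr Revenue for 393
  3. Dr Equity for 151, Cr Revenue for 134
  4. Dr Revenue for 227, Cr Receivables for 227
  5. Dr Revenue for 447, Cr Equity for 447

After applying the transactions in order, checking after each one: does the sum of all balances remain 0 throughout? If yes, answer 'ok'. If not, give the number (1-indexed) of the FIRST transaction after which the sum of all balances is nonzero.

Answer: 3

Derivation:
After txn 1: dr=448 cr=448 sum_balances=0
After txn 2: dr=393 cr=393 sum_balances=0
After txn 3: dr=151 cr=134 sum_balances=17
After txn 4: dr=227 cr=227 sum_balances=17
After txn 5: dr=447 cr=447 sum_balances=17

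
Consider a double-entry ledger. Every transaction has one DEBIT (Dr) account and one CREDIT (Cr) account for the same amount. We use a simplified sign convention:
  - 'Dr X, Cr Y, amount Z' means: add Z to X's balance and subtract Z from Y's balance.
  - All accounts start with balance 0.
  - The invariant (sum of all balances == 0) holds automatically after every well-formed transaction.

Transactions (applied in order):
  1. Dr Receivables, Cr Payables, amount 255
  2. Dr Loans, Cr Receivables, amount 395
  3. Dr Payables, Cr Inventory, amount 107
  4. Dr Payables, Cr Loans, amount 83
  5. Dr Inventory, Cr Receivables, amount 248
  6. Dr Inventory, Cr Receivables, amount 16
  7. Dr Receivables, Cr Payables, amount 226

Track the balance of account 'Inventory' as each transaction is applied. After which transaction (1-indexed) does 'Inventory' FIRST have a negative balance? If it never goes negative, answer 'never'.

After txn 1: Inventory=0
After txn 2: Inventory=0
After txn 3: Inventory=-107

Answer: 3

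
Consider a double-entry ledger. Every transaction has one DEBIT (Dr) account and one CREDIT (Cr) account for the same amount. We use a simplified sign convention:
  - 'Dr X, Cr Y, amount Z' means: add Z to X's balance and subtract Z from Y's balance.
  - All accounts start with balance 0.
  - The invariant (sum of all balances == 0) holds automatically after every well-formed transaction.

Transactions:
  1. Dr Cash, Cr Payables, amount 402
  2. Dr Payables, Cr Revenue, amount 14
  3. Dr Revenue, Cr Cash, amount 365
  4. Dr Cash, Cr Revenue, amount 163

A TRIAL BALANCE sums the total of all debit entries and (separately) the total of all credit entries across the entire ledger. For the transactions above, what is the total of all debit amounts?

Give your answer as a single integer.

Answer: 944

Derivation:
Txn 1: debit+=402
Txn 2: debit+=14
Txn 3: debit+=365
Txn 4: debit+=163
Total debits = 944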